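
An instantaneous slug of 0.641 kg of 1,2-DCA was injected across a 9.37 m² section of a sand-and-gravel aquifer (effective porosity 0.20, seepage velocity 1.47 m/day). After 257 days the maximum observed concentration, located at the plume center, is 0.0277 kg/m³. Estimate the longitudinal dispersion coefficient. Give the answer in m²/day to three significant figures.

0.0472 m²/day

At the plume center C_max = M/(n_e·A·√(4πDt)), so D = M²/(4πt·(n_e·A·C_max)²).
n_e·A·C_max = 0.20 × 9.37 × 0.0277 = 0.05191 kg/m.
D = 0.641²/(4π × 257 × 0.05191²) = 0.0472 m²/day.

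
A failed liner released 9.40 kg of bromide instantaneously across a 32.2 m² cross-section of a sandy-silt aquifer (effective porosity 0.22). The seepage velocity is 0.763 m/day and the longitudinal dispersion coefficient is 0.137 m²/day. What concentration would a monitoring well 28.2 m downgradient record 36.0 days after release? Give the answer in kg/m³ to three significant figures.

0.164 kg/m³

For an instantaneous plane source, C(x,t) = M/(n_e·A·√(4πDt)) · exp(−(x−vt)²/(4Dt)), with n_e·A the pore (flow) area.
Plume center vt = 0.763 × 36.0 = 27.468 m, so the well at 28.2 m is 0.732 m downgradient of the peak.
√(4πDt) = 7.873 m, giving peak height M/(n_e·A·√(4πDt)) = 9.40/(0.22 × 32.2 × 7.873) = 0.1685 kg/m³.
(x−vt)²/(4Dt) = (0.732)²/(4 × 0.137 × 36.0) = 0.02716; exp(−0.02716) = 0.9732.
C = 0.1685 × 0.9732 = 0.164 kg/m³.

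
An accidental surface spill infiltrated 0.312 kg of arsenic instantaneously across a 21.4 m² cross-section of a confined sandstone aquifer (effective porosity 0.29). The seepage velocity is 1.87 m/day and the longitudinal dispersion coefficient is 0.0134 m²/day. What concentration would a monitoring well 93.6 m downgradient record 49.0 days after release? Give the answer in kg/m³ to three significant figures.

For an instantaneous plane source, C(x,t) = M/(n_e·A·√(4πDt)) · exp(−(x−vt)²/(4Dt)), with n_e·A the pore (flow) area.
Plume center vt = 1.87 × 49.0 = 91.63 m, so the well at 93.6 m is 1.97 m downgradient of the peak.
√(4πDt) = 2.872 m, giving peak height M/(n_e·A·√(4πDt)) = 0.312/(0.29 × 21.4 × 2.872) = 0.01750 kg/m³.
(x−vt)²/(4Dt) = (1.97)²/(4 × 0.0134 × 49.0) = 1.478; exp(−1.478) = 0.2281.
C = 0.01750 × 0.2281 = 0.00399 kg/m³.

0.00399 kg/m³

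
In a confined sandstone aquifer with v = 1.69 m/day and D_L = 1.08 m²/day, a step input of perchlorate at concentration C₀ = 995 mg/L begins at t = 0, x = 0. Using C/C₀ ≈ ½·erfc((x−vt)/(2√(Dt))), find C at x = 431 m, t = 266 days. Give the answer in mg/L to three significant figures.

For a continuous step input, C/C₀ ≈ ½·erfc((x−vt)/(2√(Dt))).
vt = 1.69 × 266 = 449.54 m and 2√(Dt) = 2√(1.08 × 266) = 33.90 m.
Argument (x−vt)/(2√(Dt)) = (431 − 449.54)/33.90 = -0.5469; ½·erfc(-0.5469) = 0.7804.
C = 995 × 0.7804 = 776 mg/L.

776 mg/L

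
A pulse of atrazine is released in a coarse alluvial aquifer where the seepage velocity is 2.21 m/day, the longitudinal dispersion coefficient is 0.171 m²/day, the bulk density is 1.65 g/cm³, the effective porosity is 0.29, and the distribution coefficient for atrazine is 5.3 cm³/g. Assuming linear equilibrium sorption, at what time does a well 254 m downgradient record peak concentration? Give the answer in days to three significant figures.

Retardation factor R = 1 + ρ_b·K_d/n = 1 + 1.65 × 5.3/0.29 = 31.16.
Sorption retards both mechanisms: v_R = v/R = 0.07092 m/day, D_R = D/R = 0.005488 m²/day.
Peak time from v_R²t² + 2D_R t − x² = 0: t = (√(D_R² + v_R²x²) − D_R)/v_R².
√(D_R² + v_R²x²) = √(0.005488² + 0.07092² × 254²) = 18.01; v_R² = 0.005030.
t = (18.01 − 0.005488)/0.005030 = 3580 days.

3580 days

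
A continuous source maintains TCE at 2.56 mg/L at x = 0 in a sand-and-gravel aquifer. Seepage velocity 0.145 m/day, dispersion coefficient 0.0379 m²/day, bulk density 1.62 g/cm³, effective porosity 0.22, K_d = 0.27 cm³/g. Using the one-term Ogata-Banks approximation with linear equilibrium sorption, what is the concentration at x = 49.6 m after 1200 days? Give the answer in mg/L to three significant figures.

2.41 mg/L

Retardation factor R = 1 + ρ_b·K_d/n = 1 + 1.62 × 0.27/0.22 = 2.988.
Sorption retards both mechanisms: v_R = v/R = 0.04853 m/day, D_R = D/R = 0.01268 m²/day.
v_R·t = 0.04853 × 1200 = 58.236 m; 2√(D_R t) = 7.802 m; argument = (49.6 − 58.236)/7.802 = -1.107.
C = C₀ × ½·erfc(-1.107) = 2.56 × 0.9413 = 2.41 mg/L.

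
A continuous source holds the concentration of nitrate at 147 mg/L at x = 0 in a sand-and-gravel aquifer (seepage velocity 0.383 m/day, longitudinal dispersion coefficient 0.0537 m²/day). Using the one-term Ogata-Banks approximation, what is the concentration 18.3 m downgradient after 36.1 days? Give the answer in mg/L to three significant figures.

For a continuous step input, C/C₀ ≈ ½·erfc((x−vt)/(2√(Dt))).
vt = 0.383 × 36.1 = 13.8263 m and 2√(Dt) = 2√(0.0537 × 36.1) = 2.785 m.
Argument (x−vt)/(2√(Dt)) = (18.3 − 13.8263)/2.785 = 1.606; ½·erfc(1.606) = 0.01157.
C = 147 × 0.01157 = 1.70 mg/L.

1.70 mg/L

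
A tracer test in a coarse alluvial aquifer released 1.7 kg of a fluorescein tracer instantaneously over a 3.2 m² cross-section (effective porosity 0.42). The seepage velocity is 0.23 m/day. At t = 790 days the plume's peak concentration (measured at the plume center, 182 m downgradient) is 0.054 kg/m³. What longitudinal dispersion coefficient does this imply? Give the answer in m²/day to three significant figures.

At the plume center C_max = M/(n_e·A·√(4πDt)), so D = M²/(4πt·(n_e·A·C_max)²).
n_e·A·C_max = 0.42 × 3.2 × 0.054 = 0.07258 kg/m.
D = 1.7²/(4π × 790 × 0.07258²) = 0.0553 m²/day.

0.0553 m²/day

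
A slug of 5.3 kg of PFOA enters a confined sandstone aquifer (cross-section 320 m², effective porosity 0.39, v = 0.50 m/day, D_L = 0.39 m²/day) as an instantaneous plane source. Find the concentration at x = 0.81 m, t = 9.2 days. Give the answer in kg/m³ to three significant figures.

For an instantaneous plane source, C(x,t) = M/(n_e·A·√(4πDt)) · exp(−(x−vt)²/(4Dt)), with n_e·A the pore (flow) area.
Plume center vt = 0.50 × 9.2 = 4.6 m, so the well at 0.81 m is 3.79 m upgradient of the peak.
√(4πDt) = 6.715 m, giving peak height M/(n_e·A·√(4πDt)) = 5.3/(0.39 × 320 × 6.715) = 0.006324 kg/m³.
(x−vt)²/(4Dt) = (-3.79)²/(4 × 0.39 × 9.2) = 1.001; exp(−1.001) = 0.3675.
C = 0.006324 × 0.3675 = 0.00232 kg/m³.

0.00232 kg/m³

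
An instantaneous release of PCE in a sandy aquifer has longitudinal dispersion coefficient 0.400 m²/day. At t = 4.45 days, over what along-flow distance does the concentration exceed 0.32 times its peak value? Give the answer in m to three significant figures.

5.70 m

The plume is Gaussian with σ = √(2Dt) = √(2 × 0.400 × 4.45) = 1.887 m.
C/C_peak = exp(−Δx²/(2σ²)) = 0.32 ⇒ Δx = σ·√(−2 ln 0.32) = 1.887 × 1.510 = 2.849 m.
Width = 2Δx = 5.70 m.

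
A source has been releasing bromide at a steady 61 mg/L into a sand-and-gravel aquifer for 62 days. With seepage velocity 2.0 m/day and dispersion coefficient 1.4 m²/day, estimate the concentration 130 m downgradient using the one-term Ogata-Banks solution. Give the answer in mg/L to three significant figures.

19.8 mg/L

For a continuous step input, C/C₀ ≈ ½·erfc((x−vt)/(2√(Dt))).
vt = 2.0 × 62 = 124 m and 2√(Dt) = 2√(1.4 × 62) = 18.63 m.
Argument (x−vt)/(2√(Dt)) = (130 − 124)/18.63 = 0.3221; ½·erfc(0.3221) = 0.3244.
C = 61 × 0.3244 = 19.8 mg/L.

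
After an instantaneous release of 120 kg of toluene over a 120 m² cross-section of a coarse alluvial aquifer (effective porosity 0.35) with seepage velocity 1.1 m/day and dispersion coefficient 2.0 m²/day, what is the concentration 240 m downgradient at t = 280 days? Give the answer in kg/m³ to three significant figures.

0.00432 kg/m³

For an instantaneous plane source, C(x,t) = M/(n_e·A·√(4πDt)) · exp(−(x−vt)²/(4Dt)), with n_e·A the pore (flow) area.
Plume center vt = 1.1 × 280 = 308 m, so the well at 240 m is 68 m upgradient of the peak.
√(4πDt) = 83.89 m, giving peak height M/(n_e·A·√(4πDt)) = 120/(0.35 × 120 × 83.89) = 0.03406 kg/m³.
(x−vt)²/(4Dt) = (-68)²/(4 × 2.0 × 280) = 2.064; exp(−2.064) = 0.1269.
C = 0.03406 × 0.1269 = 0.00432 kg/m³.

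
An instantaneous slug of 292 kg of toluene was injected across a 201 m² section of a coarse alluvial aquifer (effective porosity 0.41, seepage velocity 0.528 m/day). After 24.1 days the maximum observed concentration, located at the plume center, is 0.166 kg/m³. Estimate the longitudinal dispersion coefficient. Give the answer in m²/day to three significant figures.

At the plume center C_max = M/(n_e·A·√(4πDt)), so D = M²/(4πt·(n_e·A·C_max)²).
n_e·A·C_max = 0.41 × 201 × 0.166 = 13.68 kg/m.
D = 292²/(4π × 24.1 × 13.68²) = 1.50 m²/day.

1.50 m²/day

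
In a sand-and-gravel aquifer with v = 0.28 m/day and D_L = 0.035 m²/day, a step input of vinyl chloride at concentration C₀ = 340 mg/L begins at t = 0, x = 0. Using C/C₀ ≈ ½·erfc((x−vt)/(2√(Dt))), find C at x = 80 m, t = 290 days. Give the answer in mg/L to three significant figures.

206 mg/L

For a continuous step input, C/C₀ ≈ ½·erfc((x−vt)/(2√(Dt))).
vt = 0.28 × 290 = 81.2 m and 2√(Dt) = 2√(0.035 × 290) = 6.372 m.
Argument (x−vt)/(2√(Dt)) = (80 − 81.2)/6.372 = -0.1883; ½·erfc(-0.1883) = 0.6050.
C = 340 × 0.6050 = 206 mg/L.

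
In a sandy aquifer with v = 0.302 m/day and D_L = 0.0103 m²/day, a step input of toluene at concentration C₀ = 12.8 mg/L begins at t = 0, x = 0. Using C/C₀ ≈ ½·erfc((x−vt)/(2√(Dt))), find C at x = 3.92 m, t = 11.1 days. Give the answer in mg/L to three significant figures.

For a continuous step input, C/C₀ ≈ ½·erfc((x−vt)/(2√(Dt))).
vt = 0.302 × 11.1 = 3.3522 m and 2√(Dt) = 2√(0.0103 × 11.1) = 0.6763 m.
Argument (x−vt)/(2√(Dt)) = (3.92 − 3.3522)/0.6763 = 0.8396; ½·erfc(0.8396) = 0.1175.
C = 12.8 × 0.1175 = 1.50 mg/L.

1.50 mg/L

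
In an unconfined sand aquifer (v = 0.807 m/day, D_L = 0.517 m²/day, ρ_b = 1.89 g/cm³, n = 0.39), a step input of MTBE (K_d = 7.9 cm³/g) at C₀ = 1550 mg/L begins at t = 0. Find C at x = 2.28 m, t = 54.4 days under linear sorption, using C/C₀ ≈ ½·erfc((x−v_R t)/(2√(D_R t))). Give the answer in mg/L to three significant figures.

Retardation factor R = 1 + ρ_b·K_d/n = 1 + 1.89 × 7.9/0.39 = 39.28.
Sorption retards both mechanisms: v_R = v/R = 0.02054 m/day, D_R = D/R = 0.01316 m²/day.
v_R·t = 0.02054 × 54.4 = 1.117376 m; 2√(D_R t) = 1.692 m; argument = (2.28 − 1.117376)/1.692 = 0.6871.
C = C₀ × ½·erfc(0.6871) = 1550 × 0.1656 = 257 mg/L.

257 mg/L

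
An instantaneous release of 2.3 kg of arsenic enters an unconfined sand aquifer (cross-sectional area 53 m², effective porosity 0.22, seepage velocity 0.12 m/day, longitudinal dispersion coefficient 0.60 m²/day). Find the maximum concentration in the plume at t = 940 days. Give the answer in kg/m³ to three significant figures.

The peak of an instantaneous 1D plume sits at x = vt; there the Gaussian factor is 1 and C_max = M/(n_e·A·√(4πDt)), where n_e·A is the pore area the mass is dissolved in.
√(4πDt) = √(4π × 0.60 × 940) = 84.19 m, so C_max = 2.3/(0.22 × 53 × 84.19) = 0.00234 kg/m³.

0.00234 kg/m³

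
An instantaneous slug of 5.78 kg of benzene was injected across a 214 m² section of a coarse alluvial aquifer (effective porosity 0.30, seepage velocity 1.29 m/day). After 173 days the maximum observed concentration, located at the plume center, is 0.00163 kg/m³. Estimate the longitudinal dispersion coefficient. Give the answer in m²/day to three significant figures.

At the plume center C_max = M/(n_e·A·√(4πDt)), so D = M²/(4πt·(n_e·A·C_max)²).
n_e·A·C_max = 0.30 × 214 × 0.00163 = 0.1046 kg/m.
D = 5.78²/(4π × 173 × 0.1046²) = 1.40 m²/day.

1.40 m²/day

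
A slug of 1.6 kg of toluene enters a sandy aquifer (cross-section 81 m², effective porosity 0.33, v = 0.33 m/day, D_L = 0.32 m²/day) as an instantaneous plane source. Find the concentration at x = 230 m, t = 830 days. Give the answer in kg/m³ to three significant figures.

For an instantaneous plane source, C(x,t) = M/(n_e·A·√(4πDt)) · exp(−(x−vt)²/(4Dt)), with n_e·A the pore (flow) area.
Plume center vt = 0.33 × 830 = 273.9 m, so the well at 230 m is 43.9 m upgradient of the peak.
√(4πDt) = 57.77 m, giving peak height M/(n_e·A·√(4πDt)) = 1.6/(0.33 × 81 × 57.77) = 0.001036 kg/m³.
(x−vt)²/(4Dt) = (-43.9)²/(4 × 0.32 × 830) = 1.814; exp(−1.814) = 0.1630.
C = 0.001036 × 0.1630 = 0.000169 kg/m³.

0.000169 kg/m³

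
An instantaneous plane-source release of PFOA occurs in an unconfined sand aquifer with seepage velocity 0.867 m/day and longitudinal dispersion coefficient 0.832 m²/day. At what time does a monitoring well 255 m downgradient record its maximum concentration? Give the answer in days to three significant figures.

293 days

For the 1D instantaneous-source solution, setting ∂C/∂t = 0 at fixed x gives v²t² + 2Dt − x² = 0, so t = (√(D² + v²x²) − D)/v².
√(D² + v²x²) = √(0.832² + 0.867² × 255²) = 221.1; v² = 0.751689.
t = (221.1 − 0.832)/0.751689 = 293 days (vs. the pure-advection estimate x/v = 294 d).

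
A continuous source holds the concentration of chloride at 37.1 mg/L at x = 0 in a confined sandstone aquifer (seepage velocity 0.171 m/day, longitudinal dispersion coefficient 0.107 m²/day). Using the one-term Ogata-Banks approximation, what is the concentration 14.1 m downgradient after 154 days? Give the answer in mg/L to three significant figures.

36.5 mg/L

For a continuous step input, C/C₀ ≈ ½·erfc((x−vt)/(2√(Dt))).
vt = 0.171 × 154 = 26.334 m and 2√(Dt) = 2√(0.107 × 154) = 8.119 m.
Argument (x−vt)/(2√(Dt)) = (14.1 − 26.334)/8.119 = -1.507; ½·erfc(-1.507) = 0.9835.
C = 37.1 × 0.9835 = 36.5 mg/L.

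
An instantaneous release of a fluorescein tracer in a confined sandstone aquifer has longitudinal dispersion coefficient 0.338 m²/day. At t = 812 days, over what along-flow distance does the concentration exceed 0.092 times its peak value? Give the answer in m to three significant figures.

102 m

The plume is Gaussian with σ = √(2Dt) = √(2 × 0.338 × 812) = 23.43 m.
C/C_peak = exp(−Δx²/(2σ²)) = 0.092 ⇒ Δx = σ·√(−2 ln 0.092) = 23.43 × 2.184 = 51.17 m.
Width = 2Δx = 102 m.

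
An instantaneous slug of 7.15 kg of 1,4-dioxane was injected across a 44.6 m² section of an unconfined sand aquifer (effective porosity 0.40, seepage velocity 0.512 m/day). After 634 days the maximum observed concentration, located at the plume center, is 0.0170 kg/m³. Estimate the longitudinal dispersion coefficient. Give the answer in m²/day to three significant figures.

0.0698 m²/day

At the plume center C_max = M/(n_e·A·√(4πDt)), so D = M²/(4πt·(n_e·A·C_max)²).
n_e·A·C_max = 0.40 × 44.6 × 0.0170 = 0.3033 kg/m.
D = 7.15²/(4π × 634 × 0.3033²) = 0.0698 m²/day.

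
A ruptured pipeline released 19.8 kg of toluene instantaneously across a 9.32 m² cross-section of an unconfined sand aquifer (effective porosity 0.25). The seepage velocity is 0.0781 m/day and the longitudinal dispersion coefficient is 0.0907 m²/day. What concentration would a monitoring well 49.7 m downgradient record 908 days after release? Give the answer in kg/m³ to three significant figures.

0.0674 kg/m³

For an instantaneous plane source, C(x,t) = M/(n_e·A·√(4πDt)) · exp(−(x−vt)²/(4Dt)), with n_e·A the pore (flow) area.
Plume center vt = 0.0781 × 908 = 70.9148 m, so the well at 49.7 m is 21.2148 m upgradient of the peak.
√(4πDt) = 32.17 m, giving peak height M/(n_e·A·√(4πDt)) = 19.8/(0.25 × 9.32 × 32.17) = 0.2642 kg/m³.
(x−vt)²/(4Dt) = (-21.2148)²/(4 × 0.0907 × 908) = 1.366; exp(−1.366) = 0.2551.
C = 0.2642 × 0.2551 = 0.0674 kg/m³.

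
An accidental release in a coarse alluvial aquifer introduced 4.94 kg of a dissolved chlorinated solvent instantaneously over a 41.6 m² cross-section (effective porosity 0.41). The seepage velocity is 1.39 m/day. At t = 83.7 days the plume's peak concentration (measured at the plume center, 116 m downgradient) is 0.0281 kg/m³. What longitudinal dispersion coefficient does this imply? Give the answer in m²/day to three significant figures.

At the plume center C_max = M/(n_e·A·√(4πDt)), so D = M²/(4πt·(n_e·A·C_max)²).
n_e·A·C_max = 0.41 × 41.6 × 0.0281 = 0.4793 kg/m.
D = 4.94²/(4π × 83.7 × 0.4793²) = 0.101 m²/day.

0.101 m²/day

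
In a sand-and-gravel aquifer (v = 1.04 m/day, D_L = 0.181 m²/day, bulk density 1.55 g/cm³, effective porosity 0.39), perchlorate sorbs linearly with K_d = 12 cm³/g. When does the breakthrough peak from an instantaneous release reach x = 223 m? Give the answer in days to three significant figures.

10400 days

Retardation factor R = 1 + ρ_b·K_d/n = 1 + 1.55 × 12/0.39 = 48.69.
Sorption retards both mechanisms: v_R = v/R = 0.02136 m/day, D_R = D/R = 0.003717 m²/day.
Peak time from v_R²t² + 2D_R t − x² = 0: t = (√(D_R² + v_R²x²) − D_R)/v_R².
√(D_R² + v_R²x²) = √(0.003717² + 0.02136² × 223²) = 4.763; v_R² = 0.0004562.
t = (4.763 − 0.003717)/0.0004562 = 10400 days.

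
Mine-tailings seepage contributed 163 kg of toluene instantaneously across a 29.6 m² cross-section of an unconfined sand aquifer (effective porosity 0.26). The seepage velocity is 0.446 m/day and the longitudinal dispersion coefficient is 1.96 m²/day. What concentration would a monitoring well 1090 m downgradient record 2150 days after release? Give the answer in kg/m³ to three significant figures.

0.0332 kg/m³

For an instantaneous plane source, C(x,t) = M/(n_e·A·√(4πDt)) · exp(−(x−vt)²/(4Dt)), with n_e·A the pore (flow) area.
Plume center vt = 0.446 × 2150 = 958.9 m, so the well at 1090 m is 131.1 m downgradient of the peak.
√(4πDt) = 230.1 m, giving peak height M/(n_e·A·√(4πDt)) = 163/(0.26 × 29.6 × 230.1) = 0.09205 kg/m³.
(x−vt)²/(4Dt) = (131.1)²/(4 × 1.96 × 2150) = 1.020; exp(−1.020) = 0.3606.
C = 0.09205 × 0.3606 = 0.0332 kg/m³.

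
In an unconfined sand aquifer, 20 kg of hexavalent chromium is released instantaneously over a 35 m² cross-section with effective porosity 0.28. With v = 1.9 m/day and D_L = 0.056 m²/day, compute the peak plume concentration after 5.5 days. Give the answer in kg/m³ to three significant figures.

The peak of an instantaneous 1D plume sits at x = vt; there the Gaussian factor is 1 and C_max = M/(n_e·A·√(4πDt)), where n_e·A is the pore area the mass is dissolved in.
√(4πDt) = √(4π × 0.056 × 5.5) = 1.967 m, so C_max = 20/(0.28 × 35 × 1.967) = 1.04 kg/m³.

1.04 kg/m³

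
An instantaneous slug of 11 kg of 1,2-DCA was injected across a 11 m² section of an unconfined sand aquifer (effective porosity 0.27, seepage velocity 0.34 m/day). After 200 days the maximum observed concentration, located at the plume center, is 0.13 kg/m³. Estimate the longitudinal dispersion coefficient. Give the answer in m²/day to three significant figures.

0.323 m²/day

At the plume center C_max = M/(n_e·A·√(4πDt)), so D = M²/(4πt·(n_e·A·C_max)²).
n_e·A·C_max = 0.27 × 11 × 0.13 = 0.3861 kg/m.
D = 11²/(4π × 200 × 0.3861²) = 0.323 m²/day.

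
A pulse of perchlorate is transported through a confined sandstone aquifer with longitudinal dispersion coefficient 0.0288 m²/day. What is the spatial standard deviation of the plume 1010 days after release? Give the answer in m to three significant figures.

7.63 m

Dispersive spreading gives a Gaussian with σ² = 2Dt; advection only shifts the center.
σ = √(2 × 0.0288 × 1010) = 7.63 m.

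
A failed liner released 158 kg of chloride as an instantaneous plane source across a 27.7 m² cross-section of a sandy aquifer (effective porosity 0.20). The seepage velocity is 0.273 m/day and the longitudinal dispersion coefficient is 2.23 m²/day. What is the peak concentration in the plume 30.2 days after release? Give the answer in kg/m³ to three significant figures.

The peak of an instantaneous 1D plume sits at x = vt; there the Gaussian factor is 1 and C_max = M/(n_e·A·√(4πDt)), where n_e·A is the pore area the mass is dissolved in.
√(4πDt) = √(4π × 2.23 × 30.2) = 29.09 m, so C_max = 158/(0.20 × 27.7 × 29.09) = 0.980 kg/m³.

0.980 kg/m³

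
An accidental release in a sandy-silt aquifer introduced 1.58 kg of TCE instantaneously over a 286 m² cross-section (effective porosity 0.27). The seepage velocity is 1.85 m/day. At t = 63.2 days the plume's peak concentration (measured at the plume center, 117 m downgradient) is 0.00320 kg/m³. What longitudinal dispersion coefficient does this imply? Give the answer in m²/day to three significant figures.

0.0515 m²/day

At the plume center C_max = M/(n_e·A·√(4πDt)), so D = M²/(4πt·(n_e·A·C_max)²).
n_e·A·C_max = 0.27 × 286 × 0.00320 = 0.2471 kg/m.
D = 1.58²/(4π × 63.2 × 0.2471²) = 0.0515 m²/day.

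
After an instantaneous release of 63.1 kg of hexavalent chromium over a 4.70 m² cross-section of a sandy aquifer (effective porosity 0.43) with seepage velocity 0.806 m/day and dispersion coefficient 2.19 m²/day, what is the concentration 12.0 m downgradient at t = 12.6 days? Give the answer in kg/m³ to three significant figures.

For an instantaneous plane source, C(x,t) = M/(n_e·A·√(4πDt)) · exp(−(x−vt)²/(4Dt)), with n_e·A the pore (flow) area.
Plume center vt = 0.806 × 12.6 = 10.1556 m, so the well at 12.0 m is 1.8444 m downgradient of the peak.
√(4πDt) = 18.62 m, giving peak height M/(n_e·A·√(4πDt)) = 63.1/(0.43 × 4.70 × 18.62) = 1.677 kg/m³.
(x−vt)²/(4Dt) = (1.8444)²/(4 × 2.19 × 12.6) = 0.03082; exp(−0.03082) = 0.9697.
C = 1.677 × 0.9697 = 1.63 kg/m³.

1.63 kg/m³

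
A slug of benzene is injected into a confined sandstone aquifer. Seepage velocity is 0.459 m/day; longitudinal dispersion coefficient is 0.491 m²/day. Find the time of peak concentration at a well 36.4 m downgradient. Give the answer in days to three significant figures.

For the 1D instantaneous-source solution, setting ∂C/∂t = 0 at fixed x gives v²t² + 2Dt − x² = 0, so t = (√(D² + v²x²) − D)/v².
√(D² + v²x²) = √(0.491² + 0.459² × 36.4²) = 16.71; v² = 0.210681.
t = (16.71 − 0.491)/0.210681 = 77.0 days (vs. the pure-advection estimate x/v = 79.3 d).

77.0 days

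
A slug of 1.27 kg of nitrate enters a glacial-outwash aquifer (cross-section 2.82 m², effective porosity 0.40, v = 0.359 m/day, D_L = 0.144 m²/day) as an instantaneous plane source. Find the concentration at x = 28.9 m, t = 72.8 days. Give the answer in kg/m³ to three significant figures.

For an instantaneous plane source, C(x,t) = M/(n_e·A·√(4πDt)) · exp(−(x−vt)²/(4Dt)), with n_e·A the pore (flow) area.
Plume center vt = 0.359 × 72.8 = 26.1352 m, so the well at 28.9 m is 2.7648 m downgradient of the peak.
√(4πDt) = 11.48 m, giving peak height M/(n_e·A·√(4πDt)) = 1.27/(0.40 × 2.82 × 11.48) = 0.09807 kg/m³.
(x−vt)²/(4Dt) = (2.7648)²/(4 × 0.144 × 72.8) = 0.1823; exp(−0.1823) = 0.8334.
C = 0.09807 × 0.8334 = 0.0817 kg/m³.

0.0817 kg/m³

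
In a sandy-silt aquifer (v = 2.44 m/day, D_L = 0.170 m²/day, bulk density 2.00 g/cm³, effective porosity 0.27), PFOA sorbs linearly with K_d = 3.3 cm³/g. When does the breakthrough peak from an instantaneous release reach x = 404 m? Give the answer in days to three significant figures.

Retardation factor R = 1 + ρ_b·K_d/n = 1 + 2.00 × 3.3/0.27 = 25.44.
Sorption retards both mechanisms: v_R = v/R = 0.09591 m/day, D_R = D/R = 0.006682 m²/day.
Peak time from v_R²t² + 2D_R t − x² = 0: t = (√(D_R² + v_R²x²) − D_R)/v_R².
√(D_R² + v_R²x²) = √(0.006682² + 0.09591² × 404²) = 38.75; v_R² = 0.009199.
t = (38.75 − 0.006682)/0.009199 = 4210 days.

4210 days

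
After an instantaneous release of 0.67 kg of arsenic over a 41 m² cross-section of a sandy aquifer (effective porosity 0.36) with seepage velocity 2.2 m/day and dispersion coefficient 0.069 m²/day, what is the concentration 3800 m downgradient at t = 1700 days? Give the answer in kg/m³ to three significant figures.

For an instantaneous plane source, C(x,t) = M/(n_e·A·√(4πDt)) · exp(−(x−vt)²/(4Dt)), with n_e·A the pore (flow) area.
Plume center vt = 2.2 × 1700 = 3740 m, so the well at 3800 m is 60 m downgradient of the peak.
√(4πDt) = 38.39 m, giving peak height M/(n_e·A·√(4πDt)) = 0.67/(0.36 × 41 × 38.39) = 0.001182 kg/m³.
(x−vt)²/(4Dt) = (60)²/(4 × 0.069 × 1700) = 7.673; exp(−7.673) = 0.0004652.
C = 0.001182 × 0.0004652 = 5.50e-07 kg/m³.

5.50e-07 kg/m³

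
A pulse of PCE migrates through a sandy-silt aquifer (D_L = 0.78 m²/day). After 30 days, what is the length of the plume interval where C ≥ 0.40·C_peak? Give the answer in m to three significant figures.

The plume is Gaussian with σ = √(2Dt) = √(2 × 0.78 × 30) = 6.841 m.
C/C_peak = exp(−Δx²/(2σ²)) = 0.40 ⇒ Δx = σ·√(−2 ln 0.40) = 6.841 × 1.354 = 9.263 m.
Width = 2Δx = 18.5 m.

18.5 m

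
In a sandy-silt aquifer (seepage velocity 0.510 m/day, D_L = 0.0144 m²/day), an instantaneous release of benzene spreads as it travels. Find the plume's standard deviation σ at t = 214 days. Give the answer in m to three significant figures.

2.48 m

Dispersive spreading gives a Gaussian with σ² = 2Dt; advection only shifts the center.
σ = √(2 × 0.0144 × 214) = 2.48 m.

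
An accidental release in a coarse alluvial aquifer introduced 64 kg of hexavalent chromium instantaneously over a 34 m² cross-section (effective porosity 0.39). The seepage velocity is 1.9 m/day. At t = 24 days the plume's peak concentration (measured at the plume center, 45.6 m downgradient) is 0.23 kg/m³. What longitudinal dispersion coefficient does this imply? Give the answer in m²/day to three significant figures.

1.46 m²/day

At the plume center C_max = M/(n_e·A·√(4πDt)), so D = M²/(4πt·(n_e·A·C_max)²).
n_e·A·C_max = 0.39 × 34 × 0.23 = 3.050 kg/m.
D = 64²/(4π × 24 × 3.050²) = 1.46 m²/day.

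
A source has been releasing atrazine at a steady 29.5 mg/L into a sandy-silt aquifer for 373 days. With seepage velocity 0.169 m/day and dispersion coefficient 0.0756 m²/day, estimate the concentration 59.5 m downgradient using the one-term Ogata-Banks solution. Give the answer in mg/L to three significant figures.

20.1 mg/L

For a continuous step input, C/C₀ ≈ ½·erfc((x−vt)/(2√(Dt))).
vt = 0.169 × 373 = 63.037 m and 2√(Dt) = 2√(0.0756 × 373) = 10.62 m.
Argument (x−vt)/(2√(Dt)) = (59.5 − 63.037)/10.62 = -0.3331; ½·erfc(-0.3331) = 0.6812.
C = 29.5 × 0.6812 = 20.1 mg/L.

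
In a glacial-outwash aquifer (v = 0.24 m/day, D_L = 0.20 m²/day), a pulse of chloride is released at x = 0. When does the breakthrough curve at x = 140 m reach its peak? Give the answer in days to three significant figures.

580 days

For the 1D instantaneous-source solution, setting ∂C/∂t = 0 at fixed x gives v²t² + 2Dt − x² = 0, so t = (√(D² + v²x²) − D)/v².
√(D² + v²x²) = √(0.20² + 0.24² × 140²) = 33.60; v² = 0.0576.
t = (33.60 − 0.20)/0.0576 = 580 days (vs. the pure-advection estimate x/v = 583 d).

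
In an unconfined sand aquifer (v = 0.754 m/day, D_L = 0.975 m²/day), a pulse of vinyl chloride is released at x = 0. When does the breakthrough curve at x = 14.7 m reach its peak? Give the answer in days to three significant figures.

For the 1D instantaneous-source solution, setting ∂C/∂t = 0 at fixed x gives v²t² + 2Dt − x² = 0, so t = (√(D² + v²x²) − D)/v².
√(D² + v²x²) = √(0.975² + 0.754² × 14.7²) = 11.13; v² = 0.568516.
t = (11.13 − 0.975)/0.568516 = 17.9 days (vs. the pure-advection estimate x/v = 19.5 d).

17.9 days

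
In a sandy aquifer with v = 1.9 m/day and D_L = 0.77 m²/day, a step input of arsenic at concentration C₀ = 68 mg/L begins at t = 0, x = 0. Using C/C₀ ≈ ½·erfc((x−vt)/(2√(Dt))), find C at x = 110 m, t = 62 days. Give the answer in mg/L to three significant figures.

53.6 mg/L

For a continuous step input, C/C₀ ≈ ½·erfc((x−vt)/(2√(Dt))).
vt = 1.9 × 62 = 117.8 m and 2√(Dt) = 2√(0.77 × 62) = 13.82 m.
Argument (x−vt)/(2√(Dt)) = (110 − 117.8)/13.82 = -0.5644; ½·erfc(-0.5644) = 0.7876.
C = 68 × 0.7876 = 53.6 mg/L.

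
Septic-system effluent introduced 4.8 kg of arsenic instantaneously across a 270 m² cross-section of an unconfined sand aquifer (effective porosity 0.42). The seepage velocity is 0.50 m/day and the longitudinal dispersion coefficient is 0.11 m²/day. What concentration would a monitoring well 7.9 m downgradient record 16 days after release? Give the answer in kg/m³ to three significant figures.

For an instantaneous plane source, C(x,t) = M/(n_e·A·√(4πDt)) · exp(−(x−vt)²/(4Dt)), with n_e·A the pore (flow) area.
Plume center vt = 0.50 × 16 = 8 m, so the well at 7.9 m is 0.1 m upgradient of the peak.
√(4πDt) = 4.703 m, giving peak height M/(n_e·A·√(4πDt)) = 4.8/(0.42 × 270 × 4.703) = 0.009000 kg/m³.
(x−vt)²/(4Dt) = (-0.1)²/(4 × 0.11 × 16) = 0.001420; exp(−0.001420) = 0.9986.
C = 0.009000 × 0.9986 = 0.00899 kg/m³.

0.00899 kg/m³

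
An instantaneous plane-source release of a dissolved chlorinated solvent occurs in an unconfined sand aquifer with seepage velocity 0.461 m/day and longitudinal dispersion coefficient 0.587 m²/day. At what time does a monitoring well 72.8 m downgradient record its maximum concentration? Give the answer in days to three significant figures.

155 days

For the 1D instantaneous-source solution, setting ∂C/∂t = 0 at fixed x gives v²t² + 2Dt − x² = 0, so t = (√(D² + v²x²) − D)/v².
√(D² + v²x²) = √(0.587² + 0.461² × 72.8²) = 33.57; v² = 0.212521.
t = (33.57 − 0.587)/0.212521 = 155 days (vs. the pure-advection estimate x/v = 158 d).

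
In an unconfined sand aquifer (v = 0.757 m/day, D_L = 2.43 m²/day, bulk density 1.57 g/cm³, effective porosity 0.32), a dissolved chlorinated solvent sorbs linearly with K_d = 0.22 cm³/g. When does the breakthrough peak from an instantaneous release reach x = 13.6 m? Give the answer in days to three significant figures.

29.6 days

Retardation factor R = 1 + ρ_b·K_d/n = 1 + 1.57 × 0.22/0.32 = 2.079.
Sorption retards both mechanisms: v_R = v/R = 0.3641 m/day, D_R = D/R = 1.169 m²/day.
Peak time from v_R²t² + 2D_R t − x² = 0: t = (√(D_R² + v_R²x²) − D_R)/v_R².
√(D_R² + v_R²x²) = √(1.169² + 0.3641² × 13.6²) = 5.088; v_R² = 0.1326.
t = (5.088 − 1.169)/0.1326 = 29.6 days.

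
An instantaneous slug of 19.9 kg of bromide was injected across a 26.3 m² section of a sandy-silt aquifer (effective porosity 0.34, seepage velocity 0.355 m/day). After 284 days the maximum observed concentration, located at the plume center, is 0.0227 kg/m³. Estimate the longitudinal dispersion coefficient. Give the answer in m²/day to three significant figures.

2.69 m²/day

At the plume center C_max = M/(n_e·A·√(4πDt)), so D = M²/(4πt·(n_e·A·C_max)²).
n_e·A·C_max = 0.34 × 26.3 × 0.0227 = 0.2030 kg/m.
D = 19.9²/(4π × 284 × 0.2030²) = 2.69 m²/day.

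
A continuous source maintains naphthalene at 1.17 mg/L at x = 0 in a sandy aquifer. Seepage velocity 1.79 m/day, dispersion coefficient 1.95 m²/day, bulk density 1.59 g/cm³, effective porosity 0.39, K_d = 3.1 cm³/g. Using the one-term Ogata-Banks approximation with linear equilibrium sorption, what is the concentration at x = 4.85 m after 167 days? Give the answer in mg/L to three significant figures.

1.16 mg/L

Retardation factor R = 1 + ρ_b·K_d/n = 1 + 1.59 × 3.1/0.39 = 13.64.
Sorption retards both mechanisms: v_R = v/R = 0.1312 m/day, D_R = D/R = 0.1430 m²/day.
v_R·t = 0.1312 × 167 = 21.9104 m; 2√(D_R t) = 9.774 m; argument = (4.85 − 21.9104)/9.774 = -1.745.
C = C₀ × ½·erfc(-1.745) = 1.17 × 0.9932 = 1.16 mg/L.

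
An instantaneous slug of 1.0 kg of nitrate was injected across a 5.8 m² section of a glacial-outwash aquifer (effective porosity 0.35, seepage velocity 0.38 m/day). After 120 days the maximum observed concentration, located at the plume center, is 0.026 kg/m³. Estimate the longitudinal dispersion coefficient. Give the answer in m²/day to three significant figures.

At the plume center C_max = M/(n_e·A·√(4πDt)), so D = M²/(4πt·(n_e·A·C_max)²).
n_e·A·C_max = 0.35 × 5.8 × 0.026 = 0.05278 kg/m.
D = 1.0²/(4π × 120 × 0.05278²) = 0.238 m²/day.

0.238 m²/day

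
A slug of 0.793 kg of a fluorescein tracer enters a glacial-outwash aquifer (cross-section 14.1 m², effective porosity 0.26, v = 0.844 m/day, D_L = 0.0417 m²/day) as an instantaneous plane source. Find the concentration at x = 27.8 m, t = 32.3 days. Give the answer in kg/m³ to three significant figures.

For an instantaneous plane source, C(x,t) = M/(n_e·A·√(4πDt)) · exp(−(x−vt)²/(4Dt)), with n_e·A the pore (flow) area.
Plume center vt = 0.844 × 32.3 = 27.2612 m, so the well at 27.8 m is 0.5388 m downgradient of the peak.
√(4πDt) = 4.114 m, giving peak height M/(n_e·A·√(4πDt)) = 0.793/(0.26 × 14.1 × 4.114) = 0.05258 kg/m³.
(x−vt)²/(4Dt) = (0.5388)²/(4 × 0.0417 × 32.3) = 0.05388; exp(−0.05388) = 0.9475.
C = 0.05258 × 0.9475 = 0.0498 kg/m³.

0.0498 kg/m³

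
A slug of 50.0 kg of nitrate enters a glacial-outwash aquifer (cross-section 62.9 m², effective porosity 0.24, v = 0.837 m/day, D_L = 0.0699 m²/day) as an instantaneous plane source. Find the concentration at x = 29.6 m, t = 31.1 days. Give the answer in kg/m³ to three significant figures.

For an instantaneous plane source, C(x,t) = M/(n_e·A·√(4πDt)) · exp(−(x−vt)²/(4Dt)), with n_e·A the pore (flow) area.
Plume center vt = 0.837 × 31.1 = 26.0307 m, so the well at 29.6 m is 3.5693 m downgradient of the peak.
√(4πDt) = 5.227 m, giving peak height M/(n_e·A·√(4πDt)) = 50.0/(0.24 × 62.9 × 5.227) = 0.6337 kg/m³.
(x−vt)²/(4Dt) = (3.5693)²/(4 × 0.0699 × 31.1) = 1.465; exp(−1.465) = 0.2311.
C = 0.6337 × 0.2311 = 0.146 kg/m³.

0.146 kg/m³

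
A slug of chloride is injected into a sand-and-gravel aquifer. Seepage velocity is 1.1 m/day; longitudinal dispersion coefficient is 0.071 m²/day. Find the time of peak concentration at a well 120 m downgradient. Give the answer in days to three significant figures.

For the 1D instantaneous-source solution, setting ∂C/∂t = 0 at fixed x gives v²t² + 2Dt − x² = 0, so t = (√(D² + v²x²) − D)/v².
√(D² + v²x²) = √(0.071² + 1.1² × 120²) = 132.0; v² = 1.21.
t = (132.0 − 0.071)/1.21 = 109 days (vs. the pure-advection estimate x/v = 109 d).

109 days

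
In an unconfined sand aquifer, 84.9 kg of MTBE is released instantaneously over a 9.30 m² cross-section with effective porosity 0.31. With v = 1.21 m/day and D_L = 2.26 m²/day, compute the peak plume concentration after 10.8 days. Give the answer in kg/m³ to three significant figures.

The peak of an instantaneous 1D plume sits at x = vt; there the Gaussian factor is 1 and C_max = M/(n_e·A·√(4πDt)), where n_e·A is the pore area the mass is dissolved in.
√(4πDt) = √(4π × 2.26 × 10.8) = 17.51 m, so C_max = 84.9/(0.31 × 9.30 × 17.51) = 1.68 kg/m³.

1.68 kg/m³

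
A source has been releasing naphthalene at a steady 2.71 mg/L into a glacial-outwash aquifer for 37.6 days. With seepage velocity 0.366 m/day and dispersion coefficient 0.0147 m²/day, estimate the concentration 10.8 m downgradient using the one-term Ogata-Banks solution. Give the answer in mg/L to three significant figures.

2.70 mg/L

For a continuous step input, C/C₀ ≈ ½·erfc((x−vt)/(2√(Dt))).
vt = 0.366 × 37.6 = 13.7616 m and 2√(Dt) = 2√(0.0147 × 37.6) = 1.487 m.
Argument (x−vt)/(2√(Dt)) = (10.8 − 13.7616)/1.487 = -1.992; ½·erfc(-1.992) = 0.9976.
C = 2.71 × 0.9976 = 2.70 mg/L.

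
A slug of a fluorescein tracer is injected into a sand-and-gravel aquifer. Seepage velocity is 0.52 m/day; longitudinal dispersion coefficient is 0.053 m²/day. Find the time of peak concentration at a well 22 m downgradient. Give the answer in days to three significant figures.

42.1 days

For the 1D instantaneous-source solution, setting ∂C/∂t = 0 at fixed x gives v²t² + 2Dt − x² = 0, so t = (√(D² + v²x²) − D)/v².
√(D² + v²x²) = √(0.053² + 0.52² × 22²) = 11.44; v² = 0.2704.
t = (11.44 − 0.053)/0.2704 = 42.1 days (vs. the pure-advection estimate x/v = 42.3 d).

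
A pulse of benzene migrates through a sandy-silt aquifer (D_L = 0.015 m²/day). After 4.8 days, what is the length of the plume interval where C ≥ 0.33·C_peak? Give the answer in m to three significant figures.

1.13 m

The plume is Gaussian with σ = √(2Dt) = √(2 × 0.015 × 4.8) = 0.3795 m.
C/C_peak = exp(−Δx²/(2σ²)) = 0.33 ⇒ Δx = σ·√(−2 ln 0.33) = 0.3795 × 1.489 = 0.5651 m.
Width = 2Δx = 1.13 m.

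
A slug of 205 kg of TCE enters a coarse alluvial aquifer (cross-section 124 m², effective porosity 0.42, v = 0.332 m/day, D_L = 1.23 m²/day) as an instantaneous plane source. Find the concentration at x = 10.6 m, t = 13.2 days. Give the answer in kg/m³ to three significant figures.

0.152 kg/m³

For an instantaneous plane source, C(x,t) = M/(n_e·A·√(4πDt)) · exp(−(x−vt)²/(4Dt)), with n_e·A the pore (flow) area.
Plume center vt = 0.332 × 13.2 = 4.3824 m, so the well at 10.6 m is 6.2176 m downgradient of the peak.
√(4πDt) = 14.28 m, giving peak height M/(n_e·A·√(4πDt)) = 205/(0.42 × 124 × 14.28) = 0.2756 kg/m³.
(x−vt)²/(4Dt) = (6.2176)²/(4 × 1.23 × 13.2) = 0.5953; exp(−0.5953) = 0.5514.
C = 0.2756 × 0.5514 = 0.152 kg/m³.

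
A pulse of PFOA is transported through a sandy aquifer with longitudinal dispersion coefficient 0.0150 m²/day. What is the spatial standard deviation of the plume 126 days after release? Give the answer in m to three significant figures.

1.94 m

Dispersive spreading gives a Gaussian with σ² = 2Dt; advection only shifts the center.
σ = √(2 × 0.0150 × 126) = 1.94 m.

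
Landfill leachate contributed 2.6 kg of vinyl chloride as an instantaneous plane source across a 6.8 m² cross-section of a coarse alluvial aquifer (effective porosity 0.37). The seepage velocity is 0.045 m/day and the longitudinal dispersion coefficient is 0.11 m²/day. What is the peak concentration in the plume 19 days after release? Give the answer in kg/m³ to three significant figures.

0.202 kg/m³

The peak of an instantaneous 1D plume sits at x = vt; there the Gaussian factor is 1 and C_max = M/(n_e·A·√(4πDt)), where n_e·A is the pore area the mass is dissolved in.
√(4πDt) = √(4π × 0.11 × 19) = 5.125 m, so C_max = 2.6/(0.37 × 6.8 × 5.125) = 0.202 kg/m³.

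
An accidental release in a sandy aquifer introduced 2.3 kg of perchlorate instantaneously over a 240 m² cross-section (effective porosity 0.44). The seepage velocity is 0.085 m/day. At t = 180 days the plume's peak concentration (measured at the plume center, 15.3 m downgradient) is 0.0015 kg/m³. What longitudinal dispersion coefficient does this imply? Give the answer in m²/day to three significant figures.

0.0932 m²/day

At the plume center C_max = M/(n_e·A·√(4πDt)), so D = M²/(4πt·(n_e·A·C_max)²).
n_e·A·C_max = 0.44 × 240 × 0.0015 = 0.1584 kg/m.
D = 2.3²/(4π × 180 × 0.1584²) = 0.0932 m²/day.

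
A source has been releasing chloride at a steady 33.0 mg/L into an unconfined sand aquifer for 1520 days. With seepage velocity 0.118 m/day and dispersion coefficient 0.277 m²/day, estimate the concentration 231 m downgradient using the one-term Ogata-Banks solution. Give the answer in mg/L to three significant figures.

For a continuous step input, C/C₀ ≈ ½·erfc((x−vt)/(2√(Dt))).
vt = 0.118 × 1520 = 179.36 m and 2√(Dt) = 2√(0.277 × 1520) = 41.04 m.
Argument (x−vt)/(2√(Dt)) = (231 − 179.36)/41.04 = 1.258; ½·erfc(1.258) = 0.03761.
C = 33.0 × 0.03761 = 1.24 mg/L.

1.24 mg/L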